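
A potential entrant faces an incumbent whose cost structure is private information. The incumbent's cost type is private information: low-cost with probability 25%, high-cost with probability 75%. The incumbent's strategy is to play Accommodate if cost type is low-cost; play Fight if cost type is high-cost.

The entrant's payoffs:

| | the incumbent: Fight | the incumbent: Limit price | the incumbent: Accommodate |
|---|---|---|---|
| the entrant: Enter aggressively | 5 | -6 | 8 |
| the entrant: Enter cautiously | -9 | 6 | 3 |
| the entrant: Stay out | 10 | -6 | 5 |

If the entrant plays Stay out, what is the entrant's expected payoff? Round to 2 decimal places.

E[Stay out] = 0.25·5 + 0.75·10 = 1.25 + 7.5 = 8.75

8.75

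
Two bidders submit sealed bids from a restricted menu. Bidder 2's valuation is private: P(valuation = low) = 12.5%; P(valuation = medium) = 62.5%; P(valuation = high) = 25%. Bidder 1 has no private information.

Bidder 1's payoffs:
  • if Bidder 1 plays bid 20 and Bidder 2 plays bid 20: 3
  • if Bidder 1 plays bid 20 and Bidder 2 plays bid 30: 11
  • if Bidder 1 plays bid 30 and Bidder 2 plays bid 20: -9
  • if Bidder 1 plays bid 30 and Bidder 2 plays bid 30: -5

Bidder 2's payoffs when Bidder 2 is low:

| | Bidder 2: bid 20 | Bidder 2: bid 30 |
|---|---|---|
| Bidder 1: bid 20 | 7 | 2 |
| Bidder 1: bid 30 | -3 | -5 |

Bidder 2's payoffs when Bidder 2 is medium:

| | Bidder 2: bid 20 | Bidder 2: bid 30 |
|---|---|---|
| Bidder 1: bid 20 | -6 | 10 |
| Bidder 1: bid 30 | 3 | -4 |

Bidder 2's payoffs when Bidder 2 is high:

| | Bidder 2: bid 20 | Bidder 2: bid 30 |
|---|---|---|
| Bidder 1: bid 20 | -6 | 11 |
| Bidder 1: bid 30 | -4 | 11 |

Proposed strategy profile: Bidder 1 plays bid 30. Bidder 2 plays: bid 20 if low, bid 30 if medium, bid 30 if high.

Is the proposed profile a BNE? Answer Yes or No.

No

Bidder 1 plays bid 30: E[bid 30] = 0.125·(-9) + 0.625·(-5) + 0.25·(-5) = -5.5; E[bid 20] = 10. Not best-responding. ✗
Bidder 2 (valuation low), facing bid 30: bid 20 gives -3, bid 30 gives -5. Proposed bid 20 is best. ✓
Bidder 2 (valuation medium), facing bid 30: bid 20 gives 3, bid 30 gives -4. Proposed bid 30 is not best — profitable deviation exists. ✗
Bidder 2 (valuation high), facing bid 30: bid 20 gives -4, bid 30 gives 11. Proposed bid 30 is best. ✓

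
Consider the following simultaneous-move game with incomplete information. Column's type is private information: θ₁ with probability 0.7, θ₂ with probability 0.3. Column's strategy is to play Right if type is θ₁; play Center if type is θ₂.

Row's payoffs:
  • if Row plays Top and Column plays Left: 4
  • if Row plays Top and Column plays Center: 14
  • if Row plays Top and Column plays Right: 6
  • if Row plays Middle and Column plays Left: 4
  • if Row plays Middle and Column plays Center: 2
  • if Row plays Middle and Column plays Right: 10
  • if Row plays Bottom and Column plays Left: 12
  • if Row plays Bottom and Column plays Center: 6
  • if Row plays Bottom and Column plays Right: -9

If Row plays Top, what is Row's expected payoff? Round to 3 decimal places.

E[Top] = 0.7·6 + 0.3·14 = 4.2 + 4.2 = 8.4

8.400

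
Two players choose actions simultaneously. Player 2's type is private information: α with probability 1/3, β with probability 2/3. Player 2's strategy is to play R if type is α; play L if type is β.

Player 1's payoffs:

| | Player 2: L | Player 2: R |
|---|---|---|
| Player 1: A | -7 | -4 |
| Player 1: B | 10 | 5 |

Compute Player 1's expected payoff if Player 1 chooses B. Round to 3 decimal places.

Take the expectation over Player 2's type, weighting each type's action by its prior probability.
E[B] = 1/3·5 + 2/3·10 = 5/3 + 20/3 = 25/3

8.333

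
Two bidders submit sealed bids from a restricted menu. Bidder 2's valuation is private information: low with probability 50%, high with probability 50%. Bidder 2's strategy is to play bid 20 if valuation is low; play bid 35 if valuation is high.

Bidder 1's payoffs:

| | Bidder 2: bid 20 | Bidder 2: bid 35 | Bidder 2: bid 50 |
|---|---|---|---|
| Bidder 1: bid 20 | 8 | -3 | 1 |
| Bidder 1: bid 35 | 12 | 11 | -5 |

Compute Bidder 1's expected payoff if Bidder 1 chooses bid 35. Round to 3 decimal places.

11.500

E[bid 35] = 0.5·12 + 0.5·11 = 6 + 5.5 = 11.5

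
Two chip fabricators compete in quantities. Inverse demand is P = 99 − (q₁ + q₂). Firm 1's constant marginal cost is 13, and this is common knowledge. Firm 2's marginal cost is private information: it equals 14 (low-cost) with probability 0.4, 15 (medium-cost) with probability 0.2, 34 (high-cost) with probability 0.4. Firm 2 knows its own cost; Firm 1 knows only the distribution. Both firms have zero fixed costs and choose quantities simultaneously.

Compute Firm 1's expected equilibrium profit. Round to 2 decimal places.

1007.00

Type-c best response for Firm 2: q₂(c) = (99 − c)/2 − q₁/2.
Firm 1 maximizes expected profit; its first-order condition is 99 − 2q₁ − E[q₂] − 13 = 0.
Substituting E[q₂] and solving: E[c₂] = 22.2, so q₁ = (99 − 2·13 + 22.2)/3 = 31.7333.
E[P] = 99 − (q₁ + E[q₂]) = 44.7333; Firm 1's expected profit = (E[P] − 13)·q₁ = (44.7333 − 13)·31.7333 = 1007.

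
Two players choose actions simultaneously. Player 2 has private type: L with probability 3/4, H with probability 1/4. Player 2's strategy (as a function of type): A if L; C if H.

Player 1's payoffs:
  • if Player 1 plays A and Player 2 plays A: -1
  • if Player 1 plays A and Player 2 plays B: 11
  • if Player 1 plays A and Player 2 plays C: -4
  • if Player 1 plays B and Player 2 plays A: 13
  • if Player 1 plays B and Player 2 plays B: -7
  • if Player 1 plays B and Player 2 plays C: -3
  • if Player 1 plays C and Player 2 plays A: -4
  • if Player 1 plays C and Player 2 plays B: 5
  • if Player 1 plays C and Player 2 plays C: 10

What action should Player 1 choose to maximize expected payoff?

B

E[A] = 3/4·(-1) + 1/4·(-4) = -7/4
E[B] = 3/4·(13) + 1/4·(-3) = 9
E[C] = 3/4·(-4) + 1/4·(10) = -1/2
Best response: B (9 is the largest).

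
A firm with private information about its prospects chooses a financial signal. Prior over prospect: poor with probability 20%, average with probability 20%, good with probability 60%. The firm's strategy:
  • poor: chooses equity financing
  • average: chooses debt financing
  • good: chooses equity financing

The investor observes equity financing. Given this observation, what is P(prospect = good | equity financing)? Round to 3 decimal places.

P(equity financing) = 0.2·1 + 0.2·0 + 0.6·1 = 0.8
P(good | equity financing) = (0.6·1) / 0.8 = 0.6 / 0.8 = 0.75

0.750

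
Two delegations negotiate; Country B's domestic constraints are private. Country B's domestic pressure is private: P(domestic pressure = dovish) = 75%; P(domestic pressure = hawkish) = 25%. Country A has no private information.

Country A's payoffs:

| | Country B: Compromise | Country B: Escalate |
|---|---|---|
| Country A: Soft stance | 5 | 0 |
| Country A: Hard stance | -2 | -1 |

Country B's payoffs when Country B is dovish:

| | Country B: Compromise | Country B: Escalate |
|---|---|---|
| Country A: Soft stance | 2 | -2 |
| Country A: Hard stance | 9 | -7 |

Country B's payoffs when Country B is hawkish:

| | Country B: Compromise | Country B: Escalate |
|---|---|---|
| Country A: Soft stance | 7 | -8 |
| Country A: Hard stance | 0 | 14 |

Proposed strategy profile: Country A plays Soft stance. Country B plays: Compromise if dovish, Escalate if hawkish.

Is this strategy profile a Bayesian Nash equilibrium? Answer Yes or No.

No

A profile is a BNE iff every type of every player is best-responding given beliefs about the other side.
Country A plays Soft stance: E[Soft stance] = 0.75·(5) + 0.25·(0) = 3.75; E[Hard stance] = -1.75. Best-responding. ✓
Country B (domestic pressure dovish), facing Soft stance: Compromise gives 2, Escalate gives -2. Proposed Compromise is best. ✓
Country B (domestic pressure hawkish), facing Soft stance: Compromise gives 7, Escalate gives -8. Proposed Escalate is not best — profitable deviation exists. ✗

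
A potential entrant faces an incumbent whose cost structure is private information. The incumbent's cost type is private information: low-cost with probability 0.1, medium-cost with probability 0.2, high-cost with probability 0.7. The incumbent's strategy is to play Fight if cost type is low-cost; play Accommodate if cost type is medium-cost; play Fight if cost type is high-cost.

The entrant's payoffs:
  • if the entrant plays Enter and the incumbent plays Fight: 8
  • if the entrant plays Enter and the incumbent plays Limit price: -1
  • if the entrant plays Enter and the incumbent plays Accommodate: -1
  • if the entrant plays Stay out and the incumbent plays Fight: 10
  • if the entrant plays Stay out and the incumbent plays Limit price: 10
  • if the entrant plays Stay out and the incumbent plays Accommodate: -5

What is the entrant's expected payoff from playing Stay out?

E[Stay out] = 0.1·10 + 0.2·(-5) + 0.7·10 = 1 + (-1) + 7 = 7

7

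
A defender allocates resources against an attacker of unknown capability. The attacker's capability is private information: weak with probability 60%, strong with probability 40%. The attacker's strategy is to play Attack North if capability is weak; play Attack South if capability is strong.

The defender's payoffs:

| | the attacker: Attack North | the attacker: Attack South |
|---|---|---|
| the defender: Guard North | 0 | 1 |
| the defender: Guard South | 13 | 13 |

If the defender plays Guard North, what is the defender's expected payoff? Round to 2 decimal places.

0.40

E[Guard North] = 0.6·0 + 0.4·1 = 0 + 0.4 = 0.4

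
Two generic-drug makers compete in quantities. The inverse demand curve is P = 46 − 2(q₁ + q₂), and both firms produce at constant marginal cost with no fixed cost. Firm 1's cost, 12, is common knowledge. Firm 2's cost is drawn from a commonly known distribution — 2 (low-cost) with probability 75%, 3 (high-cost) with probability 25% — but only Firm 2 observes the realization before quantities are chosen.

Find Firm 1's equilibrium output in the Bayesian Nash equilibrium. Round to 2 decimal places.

Each type of Firm 2 best-responds to q₁; Firm 1 best-responds to the expected q₂ over Firm 2's types.
Firm 2 with cost c maximizes (46 − 2(q₁+q₂) − c)·q₂, giving q₂(c) = (46 − c − 2q₁)/4.
E[c₂] = 0.75·2 + 0.25·3 = 2.25
Firm 1's FOC against E[q₂] yields q₁ = (46 − 2·12 + E[c₂])/6 = (46 − 24 + 2.25)/6 = 4.04167.

4.04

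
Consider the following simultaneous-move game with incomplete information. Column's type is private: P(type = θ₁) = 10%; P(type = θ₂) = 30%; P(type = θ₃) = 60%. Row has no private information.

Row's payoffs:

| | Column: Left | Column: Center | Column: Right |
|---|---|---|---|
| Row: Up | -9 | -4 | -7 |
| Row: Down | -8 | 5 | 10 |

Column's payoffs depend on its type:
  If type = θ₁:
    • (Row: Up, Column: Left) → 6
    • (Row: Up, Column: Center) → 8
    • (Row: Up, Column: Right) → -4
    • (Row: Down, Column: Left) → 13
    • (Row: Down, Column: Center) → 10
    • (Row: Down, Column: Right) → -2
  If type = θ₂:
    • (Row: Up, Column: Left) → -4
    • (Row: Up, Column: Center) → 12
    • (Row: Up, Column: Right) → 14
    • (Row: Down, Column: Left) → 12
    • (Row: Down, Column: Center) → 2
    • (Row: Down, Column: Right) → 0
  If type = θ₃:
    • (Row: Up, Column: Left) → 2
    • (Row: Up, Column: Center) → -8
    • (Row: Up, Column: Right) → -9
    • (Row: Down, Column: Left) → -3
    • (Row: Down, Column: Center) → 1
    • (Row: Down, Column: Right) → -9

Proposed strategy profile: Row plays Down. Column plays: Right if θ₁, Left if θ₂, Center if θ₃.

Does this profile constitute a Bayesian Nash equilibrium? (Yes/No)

A profile is a BNE iff every type of every player is best-responding given beliefs about the other side.
Row plays Down: E[Down] = 0.1·(10) + 0.3·(-8) + 0.6·(5) = 1.6; E[Up] = -5.8. Best-responding. ✓
Column (type θ₁), facing Down: Left gives 13, Center gives 10, Right gives -2. Proposed Right is not best — profitable deviation exists. ✗
Column (type θ₂), facing Down: Left gives 12, Center gives 2, Right gives 0. Proposed Left is best. ✓
Column (type θ₃), facing Down: Left gives -3, Center gives 1, Right gives -9. Proposed Center is best. ✓

No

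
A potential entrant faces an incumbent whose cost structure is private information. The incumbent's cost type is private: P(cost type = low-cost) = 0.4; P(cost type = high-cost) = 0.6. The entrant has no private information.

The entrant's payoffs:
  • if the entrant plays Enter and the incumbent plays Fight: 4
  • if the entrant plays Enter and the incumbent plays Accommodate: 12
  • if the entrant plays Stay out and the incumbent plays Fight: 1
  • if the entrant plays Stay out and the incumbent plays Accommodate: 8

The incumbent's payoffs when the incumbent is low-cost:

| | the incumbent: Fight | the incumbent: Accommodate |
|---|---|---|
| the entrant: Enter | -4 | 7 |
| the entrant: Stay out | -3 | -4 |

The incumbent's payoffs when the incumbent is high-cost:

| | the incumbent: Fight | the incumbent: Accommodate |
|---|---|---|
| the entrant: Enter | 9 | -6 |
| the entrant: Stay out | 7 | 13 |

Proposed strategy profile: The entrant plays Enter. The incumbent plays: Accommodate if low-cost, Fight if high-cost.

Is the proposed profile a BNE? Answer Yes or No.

The entrant plays Enter: E[Enter] = 0.4·(12) + 0.6·(4) = 7.2; E[Stay out] = 3.8. Best-responding. ✓
The incumbent (cost type low-cost), facing Enter: Fight gives -4, Accommodate gives 7. Proposed Accommodate is best. ✓
The incumbent (cost type high-cost), facing Enter: Fight gives 9, Accommodate gives -6. Proposed Fight is best. ✓

Yes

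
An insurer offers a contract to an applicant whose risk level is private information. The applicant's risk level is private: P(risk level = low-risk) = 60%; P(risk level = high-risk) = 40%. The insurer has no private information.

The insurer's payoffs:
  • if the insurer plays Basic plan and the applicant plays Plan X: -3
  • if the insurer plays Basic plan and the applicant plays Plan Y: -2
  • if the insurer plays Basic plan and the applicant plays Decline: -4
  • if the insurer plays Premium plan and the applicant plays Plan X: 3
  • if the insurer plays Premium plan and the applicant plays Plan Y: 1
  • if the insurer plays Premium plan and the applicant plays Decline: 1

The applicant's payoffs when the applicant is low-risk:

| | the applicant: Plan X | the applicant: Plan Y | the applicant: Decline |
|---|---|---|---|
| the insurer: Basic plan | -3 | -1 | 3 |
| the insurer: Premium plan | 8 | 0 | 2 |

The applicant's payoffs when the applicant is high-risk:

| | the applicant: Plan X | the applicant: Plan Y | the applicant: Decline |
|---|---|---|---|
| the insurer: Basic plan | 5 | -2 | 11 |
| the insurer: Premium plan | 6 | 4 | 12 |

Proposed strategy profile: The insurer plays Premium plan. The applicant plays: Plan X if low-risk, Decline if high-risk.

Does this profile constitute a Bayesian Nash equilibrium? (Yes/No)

A profile is a BNE iff every type of every player is best-responding given beliefs about the other side.
The insurer plays Premium plan: E[Premium plan] = 0.6·(3) + 0.4·(1) = 2.2; E[Basic plan] = -3.4. Best-responding. ✓
The applicant (risk level low-risk), facing Premium plan: Plan X gives 8, Plan Y gives 0, Decline gives 2. Proposed Plan X is best. ✓
The applicant (risk level high-risk), facing Premium plan: Plan X gives 6, Plan Y gives 4, Decline gives 12. Proposed Decline is best. ✓

Yes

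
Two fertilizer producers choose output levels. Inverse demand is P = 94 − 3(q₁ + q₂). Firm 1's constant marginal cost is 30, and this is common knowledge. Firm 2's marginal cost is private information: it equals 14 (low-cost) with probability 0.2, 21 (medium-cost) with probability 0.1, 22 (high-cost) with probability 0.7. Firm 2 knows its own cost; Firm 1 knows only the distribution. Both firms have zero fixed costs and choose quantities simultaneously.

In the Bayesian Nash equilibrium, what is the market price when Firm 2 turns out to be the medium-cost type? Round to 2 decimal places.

48.45

Each type of Firm 2 best-responds to q₁; Firm 1 best-responds to the expected q₂ over Firm 2's types.
Firm 2 with cost c maximizes (94 − 3(q₁+q₂) − c)·q₂, giving q₂(c) = (94 − c − 3q₁)/6.
E[c₂] = 0.2·14 + 0.1·21 + 0.7·22 = 20.3
Firm 1's FOC against E[q₂] yields q₁ = (94 − 2·30 + E[c₂])/9 = (94 − 60 + 20.3)/9 = 6.03333.
q₂(medium-cost) = 9.15, so P = 94 − 3·(6.03333 + 9.15) = 48.45.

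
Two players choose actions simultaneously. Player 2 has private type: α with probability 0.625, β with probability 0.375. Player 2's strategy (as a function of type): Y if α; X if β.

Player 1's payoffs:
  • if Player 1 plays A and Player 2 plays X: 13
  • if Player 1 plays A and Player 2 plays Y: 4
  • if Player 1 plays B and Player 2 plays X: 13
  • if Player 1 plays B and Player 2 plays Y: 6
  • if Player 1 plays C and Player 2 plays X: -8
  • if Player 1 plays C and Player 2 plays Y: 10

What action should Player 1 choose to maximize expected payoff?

B

E[A] = 0.625·(4) + 0.375·(13) = 7.375
E[B] = 0.625·(6) + 0.375·(13) = 8.625
E[C] = 0.625·(10) + 0.375·(-8) = 3.25
Best response: B (8.625 is the largest).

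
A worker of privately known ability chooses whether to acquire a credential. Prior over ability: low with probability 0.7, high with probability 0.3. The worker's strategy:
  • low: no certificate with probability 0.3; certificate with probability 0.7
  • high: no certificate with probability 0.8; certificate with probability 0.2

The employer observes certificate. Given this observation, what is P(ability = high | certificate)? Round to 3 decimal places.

0.109

Apply Bayes' rule using the sender's strategy as the likelihood.
P(certificate) = 0.7·0.7 + 0.3·0.2 = 0.55
P(high | certificate) = (0.3·0.2) / 0.55 = 0.06 / 0.55 = 0.109091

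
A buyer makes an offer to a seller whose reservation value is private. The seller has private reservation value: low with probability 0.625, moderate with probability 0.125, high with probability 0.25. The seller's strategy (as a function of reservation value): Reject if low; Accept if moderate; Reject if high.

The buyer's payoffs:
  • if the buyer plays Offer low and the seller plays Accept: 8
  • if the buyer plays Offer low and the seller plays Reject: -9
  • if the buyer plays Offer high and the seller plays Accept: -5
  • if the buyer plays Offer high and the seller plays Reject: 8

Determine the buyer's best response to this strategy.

Offer high

Compute the buyer's expected payoff for each action, taking the expectation over the seller's type.
E[Offer low] = 0.625·(-9) + 0.125·(8) + 0.25·(-9) = -6.875
E[Offer high] = 0.625·(8) + 0.125·(-5) + 0.25·(8) = 6.375
Best response: Offer high (6.375 is the largest).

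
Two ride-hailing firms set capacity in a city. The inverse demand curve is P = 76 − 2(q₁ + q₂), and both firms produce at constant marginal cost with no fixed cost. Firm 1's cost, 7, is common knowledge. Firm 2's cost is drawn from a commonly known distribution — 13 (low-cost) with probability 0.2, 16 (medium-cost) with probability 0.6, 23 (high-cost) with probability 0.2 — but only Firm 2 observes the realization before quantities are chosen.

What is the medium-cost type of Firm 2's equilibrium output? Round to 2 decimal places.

Type-c best response for Firm 2: q₂(c) = (76 − c)/4 − q₁/2.
Firm 1 maximizes expected profit; its first-order condition is 76 − 4q₁ − 2E[q₂] − 7 = 0.
Substituting E[q₂] and solving: E[c₂] = 16.8, so q₁ = (76 − 2·7 + 16.8)/6 = 13.1333.
q₂(medium-cost) = (76 − 16 − 2·13.1333)/4 = 8.43333.

8.43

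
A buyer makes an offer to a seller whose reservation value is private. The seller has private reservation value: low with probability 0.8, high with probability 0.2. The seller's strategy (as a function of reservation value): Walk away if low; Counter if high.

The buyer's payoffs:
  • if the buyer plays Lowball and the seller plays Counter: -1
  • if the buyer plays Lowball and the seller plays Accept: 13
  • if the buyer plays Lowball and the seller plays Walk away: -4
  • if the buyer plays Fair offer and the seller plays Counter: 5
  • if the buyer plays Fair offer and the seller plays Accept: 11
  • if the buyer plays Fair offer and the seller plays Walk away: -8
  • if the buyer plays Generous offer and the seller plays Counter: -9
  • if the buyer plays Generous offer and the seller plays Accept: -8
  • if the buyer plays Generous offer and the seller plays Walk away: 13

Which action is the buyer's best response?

Generous offer

E[Lowball] = 0.8·(-4) + 0.2·(-1) = -3.4
E[Fair offer] = 0.8·(-8) + 0.2·(5) = -5.4
E[Generous offer] = 0.8·(13) + 0.2·(-9) = 8.6
Best response: Generous offer (8.6 is the largest).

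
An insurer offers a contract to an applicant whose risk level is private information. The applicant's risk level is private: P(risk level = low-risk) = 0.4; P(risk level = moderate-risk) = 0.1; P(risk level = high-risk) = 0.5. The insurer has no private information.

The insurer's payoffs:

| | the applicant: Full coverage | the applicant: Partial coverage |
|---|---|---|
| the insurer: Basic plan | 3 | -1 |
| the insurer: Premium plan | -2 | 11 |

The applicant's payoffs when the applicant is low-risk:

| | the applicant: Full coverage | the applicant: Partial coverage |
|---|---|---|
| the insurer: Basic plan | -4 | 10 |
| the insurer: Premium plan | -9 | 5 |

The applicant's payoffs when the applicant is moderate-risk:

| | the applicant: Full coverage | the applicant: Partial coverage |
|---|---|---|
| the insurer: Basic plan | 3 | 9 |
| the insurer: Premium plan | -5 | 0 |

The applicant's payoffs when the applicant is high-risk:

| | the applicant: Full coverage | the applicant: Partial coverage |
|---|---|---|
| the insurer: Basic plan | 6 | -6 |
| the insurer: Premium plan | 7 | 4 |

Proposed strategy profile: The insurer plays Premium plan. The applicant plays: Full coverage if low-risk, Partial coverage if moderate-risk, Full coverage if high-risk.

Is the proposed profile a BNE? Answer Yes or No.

No

The insurer plays Premium plan: E[Premium plan] = 0.4·(-2) + 0.1·(11) + 0.5·(-2) = -0.7; E[Basic plan] = 2.6. Not best-responding. ✗
The applicant (risk level low-risk), facing Premium plan: Full coverage gives -9, Partial coverage gives 5. Proposed Full coverage is not best — profitable deviation exists. ✗
The applicant (risk level moderate-risk), facing Premium plan: Full coverage gives -5, Partial coverage gives 0. Proposed Partial coverage is best. ✓
The applicant (risk level high-risk), facing Premium plan: Full coverage gives 7, Partial coverage gives 4. Proposed Full coverage is best. ✓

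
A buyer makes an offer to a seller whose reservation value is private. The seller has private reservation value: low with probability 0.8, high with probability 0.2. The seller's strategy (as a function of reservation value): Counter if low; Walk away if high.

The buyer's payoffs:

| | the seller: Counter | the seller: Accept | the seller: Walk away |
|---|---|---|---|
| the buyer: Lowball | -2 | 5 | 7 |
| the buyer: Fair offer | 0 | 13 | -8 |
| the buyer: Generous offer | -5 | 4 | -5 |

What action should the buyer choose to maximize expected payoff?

Compute the buyer's expected payoff for each action, taking the expectation over the seller's type.
E[Lowball] = 0.8·(-2) + 0.2·(7) = -0.2
E[Fair offer] = 0.8·(0) + 0.2·(-8) = -1.6
E[Generous offer] = 0.8·(-5) + 0.2·(-5) = -5
Best response: Lowball (-0.2 is the largest).

Lowball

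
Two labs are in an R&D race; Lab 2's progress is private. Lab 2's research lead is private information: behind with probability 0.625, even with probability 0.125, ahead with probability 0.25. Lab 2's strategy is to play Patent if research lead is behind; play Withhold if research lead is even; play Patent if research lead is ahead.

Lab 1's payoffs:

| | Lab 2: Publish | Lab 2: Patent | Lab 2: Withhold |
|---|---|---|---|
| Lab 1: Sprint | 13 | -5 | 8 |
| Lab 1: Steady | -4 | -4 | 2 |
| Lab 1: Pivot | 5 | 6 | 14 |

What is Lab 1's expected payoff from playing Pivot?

7

Take the expectation over Lab 2's research lead, weighting each type's action by its prior probability.
E[Pivot] = 0.625·6 + 0.125·14 + 0.25·6 = 3.75 + 1.75 + 1.5 = 7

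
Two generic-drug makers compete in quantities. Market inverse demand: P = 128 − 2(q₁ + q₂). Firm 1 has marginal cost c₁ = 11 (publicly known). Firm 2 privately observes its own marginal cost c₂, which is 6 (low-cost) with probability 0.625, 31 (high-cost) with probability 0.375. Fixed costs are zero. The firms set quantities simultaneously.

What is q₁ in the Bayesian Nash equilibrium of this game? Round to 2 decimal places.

20.23

Each type of Firm 2 best-responds to q₁; Firm 1 best-responds to the expected q₂ over Firm 2's types.
Firm 2 with cost c maximizes (128 − 2(q₁+q₂) − c)·q₂, giving q₂(c) = (128 − c − 2q₁)/4.
E[c₂] = 0.625·6 + 0.375·31 = 15.375
Firm 1's FOC against E[q₂] yields q₁ = (128 − 2·11 + E[c₂])/6 = (128 − 22 + 15.375)/6 = 20.2292.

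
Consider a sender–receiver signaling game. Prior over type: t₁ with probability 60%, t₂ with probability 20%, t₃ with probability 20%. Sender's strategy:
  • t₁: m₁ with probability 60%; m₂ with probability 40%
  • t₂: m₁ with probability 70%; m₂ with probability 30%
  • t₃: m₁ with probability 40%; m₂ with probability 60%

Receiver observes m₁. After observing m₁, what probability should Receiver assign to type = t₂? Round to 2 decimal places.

0.24

P(m₁) = 0.6·0.6 + 0.2·0.7 + 0.2·0.4 = 0.58
P(t₂ | m₁) = (0.2·0.7) / 0.58 = 0.14 / 0.58 = 0.241379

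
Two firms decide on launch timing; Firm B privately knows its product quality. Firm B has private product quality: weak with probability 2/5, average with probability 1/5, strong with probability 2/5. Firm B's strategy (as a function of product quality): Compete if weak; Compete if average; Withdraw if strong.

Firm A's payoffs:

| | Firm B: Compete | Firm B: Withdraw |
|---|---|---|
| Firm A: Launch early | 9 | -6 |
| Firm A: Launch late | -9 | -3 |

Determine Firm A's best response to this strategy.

Launch early

E[Launch early] = 2/5·(9) + 1/5·(9) + 2/5·(-6) = 3
E[Launch late] = 2/5·(-9) + 1/5·(-9) + 2/5·(-3) = -33/5
Best response: Launch early (3 is the largest).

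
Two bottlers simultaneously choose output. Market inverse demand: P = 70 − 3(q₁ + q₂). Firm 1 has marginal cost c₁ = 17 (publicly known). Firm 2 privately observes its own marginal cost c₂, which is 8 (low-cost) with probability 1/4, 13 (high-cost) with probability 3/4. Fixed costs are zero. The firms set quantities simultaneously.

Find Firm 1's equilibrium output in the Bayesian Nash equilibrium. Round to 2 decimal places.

5.31

Type-c best response for Firm 2: q₂(c) = (70 − c)/6 − q₁/2.
Firm 1 maximizes expected profit; its first-order condition is 70 − 6q₁ − 3E[q₂] − 17 = 0.
Substituting E[q₂] and solving: E[c₂] = 11.75, so q₁ = (70 − 2·17 + 11.75)/9 = 5.30556.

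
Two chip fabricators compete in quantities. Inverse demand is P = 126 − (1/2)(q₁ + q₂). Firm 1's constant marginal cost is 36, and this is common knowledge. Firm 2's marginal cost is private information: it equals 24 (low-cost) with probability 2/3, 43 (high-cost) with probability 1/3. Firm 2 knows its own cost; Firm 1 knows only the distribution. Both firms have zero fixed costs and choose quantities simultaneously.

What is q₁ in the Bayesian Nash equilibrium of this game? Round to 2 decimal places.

56.22

Firm 2 with cost c maximizes (126 − (1/2)(q₁+q₂) − c)·q₂, giving q₂(c) = (126 − c − (1/2)q₁).
E[c₂] = 2/3·24 + 1/3·43 = 30.3333
Firm 1's FOC against E[q₂] yields q₁ = (126 − 2·36 + E[c₂])/(3/2) = (126 − 72 + 30.3333)/(3/2) = 56.2222.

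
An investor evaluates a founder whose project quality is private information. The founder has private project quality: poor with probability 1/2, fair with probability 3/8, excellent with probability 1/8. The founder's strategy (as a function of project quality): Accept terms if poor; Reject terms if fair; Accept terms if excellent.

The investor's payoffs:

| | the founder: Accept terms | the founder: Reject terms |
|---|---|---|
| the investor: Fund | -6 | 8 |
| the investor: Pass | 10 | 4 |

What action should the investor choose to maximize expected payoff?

Compute the investor's expected payoff for each action, taking the expectation over the founder's type.
E[Fund] = 1/2·(-6) + 3/8·(8) + 1/8·(-6) = -3/4
E[Pass] = 1/2·(10) + 3/8·(4) + 1/8·(10) = 31/4
Best response: Pass (31/4 is the largest).

Pass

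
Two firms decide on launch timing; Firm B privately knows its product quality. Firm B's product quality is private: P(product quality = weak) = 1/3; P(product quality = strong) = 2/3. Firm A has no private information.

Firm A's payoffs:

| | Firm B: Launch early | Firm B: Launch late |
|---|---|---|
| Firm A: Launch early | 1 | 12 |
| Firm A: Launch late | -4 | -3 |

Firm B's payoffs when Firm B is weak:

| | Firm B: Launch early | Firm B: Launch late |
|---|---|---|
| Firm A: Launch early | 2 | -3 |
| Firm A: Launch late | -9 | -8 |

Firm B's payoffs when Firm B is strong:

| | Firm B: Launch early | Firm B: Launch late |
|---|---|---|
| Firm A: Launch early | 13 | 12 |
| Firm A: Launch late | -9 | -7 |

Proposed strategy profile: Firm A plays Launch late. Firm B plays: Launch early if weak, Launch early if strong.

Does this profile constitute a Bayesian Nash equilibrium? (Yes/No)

Firm A plays Launch late: E[Launch late] = 1/3·(-4) + 2/3·(-4) = -4; E[Launch early] = 1. Not best-responding. ✗
Firm B (product quality weak), facing Launch late: Launch early gives -9, Launch late gives -8. Proposed Launch early is not best — profitable deviation exists. ✗
Firm B (product quality strong), facing Launch late: Launch early gives -9, Launch late gives -7. Proposed Launch early is not best — profitable deviation exists. ✗

No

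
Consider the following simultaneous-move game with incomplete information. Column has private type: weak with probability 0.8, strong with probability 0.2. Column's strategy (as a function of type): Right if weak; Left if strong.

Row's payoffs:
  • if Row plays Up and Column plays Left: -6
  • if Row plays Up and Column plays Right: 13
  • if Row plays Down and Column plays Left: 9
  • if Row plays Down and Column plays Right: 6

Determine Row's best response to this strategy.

Compute Row's expected payoff for each action, taking the expectation over Column's type.
E[Up] = 0.8·(13) + 0.2·(-6) = 9.2
E[Down] = 0.8·(6) + 0.2·(9) = 6.6
Best response: Up (9.2 is the largest).

Up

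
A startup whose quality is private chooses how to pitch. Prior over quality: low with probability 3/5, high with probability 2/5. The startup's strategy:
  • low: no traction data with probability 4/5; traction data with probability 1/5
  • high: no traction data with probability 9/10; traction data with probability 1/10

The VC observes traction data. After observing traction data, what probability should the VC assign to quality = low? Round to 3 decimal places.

P(traction data) = (3/5)·(1/5) + (2/5)·(1/10) = 4/25
P(low | traction data) = ((3/5)·(1/5)) / (4/25) = (3/25) / (4/25) = 3/4

0.750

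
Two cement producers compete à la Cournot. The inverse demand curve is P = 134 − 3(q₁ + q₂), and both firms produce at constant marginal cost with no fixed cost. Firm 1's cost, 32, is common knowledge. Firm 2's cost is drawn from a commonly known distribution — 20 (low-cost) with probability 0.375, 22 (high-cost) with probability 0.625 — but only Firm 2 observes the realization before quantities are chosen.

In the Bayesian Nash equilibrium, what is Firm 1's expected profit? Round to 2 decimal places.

Type-c best response for Firm 2: q₂(c) = (134 − c)/6 − q₁/2.
Firm 1 maximizes expected profit; its first-order condition is 134 − 6q₁ − 3E[q₂] − 32 = 0.
Substituting E[q₂] and solving: E[c₂] = 21.25, so q₁ = (134 − 2·32 + 21.25)/9 = 10.1389.
E[P] = 134 − 3·(q₁ + E[q₂]) = 62.4167; Firm 1's expected profit = (E[P] − 32)·q₁ = (62.4167 − 32)·10.1389 = 308.391.

308.39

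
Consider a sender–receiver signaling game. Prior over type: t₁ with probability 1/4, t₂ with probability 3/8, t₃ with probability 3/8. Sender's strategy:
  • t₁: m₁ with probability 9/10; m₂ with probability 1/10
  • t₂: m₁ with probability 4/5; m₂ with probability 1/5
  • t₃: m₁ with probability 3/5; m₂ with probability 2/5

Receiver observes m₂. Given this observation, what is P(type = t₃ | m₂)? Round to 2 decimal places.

Apply Bayes' rule using the sender's strategy as the likelihood.
P(m₂) = (1/4)·(1/10) + (3/8)·(1/5) + (3/8)·(2/5) = 1/4
P(t₃ | m₂) = ((3/8)·(2/5)) / (1/4) = (3/20) / (1/4) = 3/5

0.60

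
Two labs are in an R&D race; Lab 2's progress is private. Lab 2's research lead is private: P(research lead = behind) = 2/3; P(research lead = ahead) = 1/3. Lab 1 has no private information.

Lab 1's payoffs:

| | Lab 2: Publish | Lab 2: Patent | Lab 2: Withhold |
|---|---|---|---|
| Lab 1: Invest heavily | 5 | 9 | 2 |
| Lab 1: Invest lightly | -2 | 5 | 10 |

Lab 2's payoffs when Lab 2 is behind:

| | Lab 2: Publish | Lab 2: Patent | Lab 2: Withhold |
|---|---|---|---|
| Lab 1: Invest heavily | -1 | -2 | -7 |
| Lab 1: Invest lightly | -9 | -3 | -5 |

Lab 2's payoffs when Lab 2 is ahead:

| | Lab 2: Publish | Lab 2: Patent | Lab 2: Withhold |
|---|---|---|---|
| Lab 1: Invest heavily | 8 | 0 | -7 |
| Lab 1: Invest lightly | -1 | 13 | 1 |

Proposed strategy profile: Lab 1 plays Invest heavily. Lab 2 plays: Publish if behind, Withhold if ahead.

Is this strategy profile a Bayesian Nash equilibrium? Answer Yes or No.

No

A profile is a BNE iff every type of every player is best-responding given beliefs about the other side.
Lab 1 plays Invest heavily: E[Invest heavily] = 2/3·(5) + 1/3·(2) = 4; E[Invest lightly] = 2. Best-responding. ✓
Lab 2 (research lead behind), facing Invest heavily: Publish gives -1, Patent gives -2, Withhold gives -7. Proposed Publish is best. ✓
Lab 2 (research lead ahead), facing Invest heavily: Publish gives 8, Patent gives 0, Withhold gives -7. Proposed Withhold is not best — profitable deviation exists. ✗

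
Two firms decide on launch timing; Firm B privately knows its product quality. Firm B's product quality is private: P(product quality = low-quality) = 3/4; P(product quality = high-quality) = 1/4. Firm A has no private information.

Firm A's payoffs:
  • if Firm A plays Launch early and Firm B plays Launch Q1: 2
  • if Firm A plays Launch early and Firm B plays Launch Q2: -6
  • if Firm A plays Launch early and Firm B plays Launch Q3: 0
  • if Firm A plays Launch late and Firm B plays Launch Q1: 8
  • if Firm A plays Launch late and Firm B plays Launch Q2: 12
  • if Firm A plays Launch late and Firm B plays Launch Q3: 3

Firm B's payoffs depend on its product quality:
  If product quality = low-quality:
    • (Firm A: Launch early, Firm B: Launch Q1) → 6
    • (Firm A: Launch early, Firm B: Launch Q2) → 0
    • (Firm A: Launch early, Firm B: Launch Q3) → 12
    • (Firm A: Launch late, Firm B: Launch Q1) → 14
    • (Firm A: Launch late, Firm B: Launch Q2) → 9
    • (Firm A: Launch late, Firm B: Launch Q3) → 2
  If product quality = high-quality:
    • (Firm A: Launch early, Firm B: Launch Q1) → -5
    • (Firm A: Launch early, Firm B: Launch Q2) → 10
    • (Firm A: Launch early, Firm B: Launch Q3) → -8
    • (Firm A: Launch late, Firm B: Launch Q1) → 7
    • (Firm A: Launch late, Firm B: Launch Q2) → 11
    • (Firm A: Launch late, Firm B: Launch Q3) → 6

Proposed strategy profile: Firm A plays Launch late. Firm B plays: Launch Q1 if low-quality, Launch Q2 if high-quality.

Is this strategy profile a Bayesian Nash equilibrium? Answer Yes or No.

Firm A plays Launch late: E[Launch late] = 3/4·(8) + 1/4·(12) = 9; E[Launch early] = 0. Best-responding. ✓
Firm B (product quality low-quality), facing Launch late: Launch Q1 gives 14, Launch Q2 gives 9, Launch Q3 gives 2. Proposed Launch Q1 is best. ✓
Firm B (product quality high-quality), facing Launch late: Launch Q1 gives 7, Launch Q2 gives 11, Launch Q3 gives 6. Proposed Launch Q2 is best. ✓

Yes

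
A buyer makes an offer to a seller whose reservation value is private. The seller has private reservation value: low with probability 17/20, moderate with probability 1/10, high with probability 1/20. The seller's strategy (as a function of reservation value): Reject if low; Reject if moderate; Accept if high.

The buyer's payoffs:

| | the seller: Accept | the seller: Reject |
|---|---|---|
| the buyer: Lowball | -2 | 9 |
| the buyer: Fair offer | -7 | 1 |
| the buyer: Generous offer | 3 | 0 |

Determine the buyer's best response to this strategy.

E[Lowball] = 17/20·(9) + 1/10·(9) + 1/20·(-2) = 169/20
E[Fair offer] = 17/20·(1) + 1/10·(1) + 1/20·(-7) = 3/5
E[Generous offer] = 17/20·(0) + 1/10·(0) + 1/20·(3) = 3/20
Best response: Lowball (169/20 is the largest).

Lowball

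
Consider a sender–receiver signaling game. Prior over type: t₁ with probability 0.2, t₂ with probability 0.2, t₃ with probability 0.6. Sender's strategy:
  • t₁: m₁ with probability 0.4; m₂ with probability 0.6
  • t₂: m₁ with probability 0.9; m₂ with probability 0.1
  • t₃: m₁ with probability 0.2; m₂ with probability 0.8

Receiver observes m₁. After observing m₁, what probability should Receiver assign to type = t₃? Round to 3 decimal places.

0.316

P(m₁) = 0.2·0.4 + 0.2·0.9 + 0.6·0.2 = 0.38
P(t₃ | m₁) = (0.6·0.2) / 0.38 = 0.12 / 0.38 = 0.315789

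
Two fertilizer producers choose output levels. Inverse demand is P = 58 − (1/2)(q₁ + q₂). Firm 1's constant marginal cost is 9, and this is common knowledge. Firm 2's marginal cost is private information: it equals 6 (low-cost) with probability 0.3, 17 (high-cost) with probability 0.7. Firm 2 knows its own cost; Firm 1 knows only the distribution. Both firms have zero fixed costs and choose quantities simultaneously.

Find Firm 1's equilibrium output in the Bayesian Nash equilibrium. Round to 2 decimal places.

Firm 2 with cost c maximizes (58 − (1/2)(q₁+q₂) − c)·q₂, giving q₂(c) = (58 − c − (1/2)q₁).
E[c₂] = 0.3·6 + 0.7·17 = 13.7
Firm 1's FOC against E[q₂] yields q₁ = (58 − 2·9 + E[c₂])/(3/2) = (58 − 18 + 13.7)/(3/2) = 35.8.

35.80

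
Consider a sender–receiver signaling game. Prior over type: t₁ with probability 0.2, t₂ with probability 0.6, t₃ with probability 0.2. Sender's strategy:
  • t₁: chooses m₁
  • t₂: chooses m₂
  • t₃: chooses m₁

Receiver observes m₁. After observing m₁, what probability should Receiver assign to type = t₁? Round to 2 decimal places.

0.50

Apply Bayes' rule using the sender's strategy as the likelihood.
P(m₁) = 0.2·1 + 0.6·0 + 0.2·1 = 0.4
P(t₁ | m₁) = (0.2·1) / 0.4 = 0.2 / 0.4 = 0.5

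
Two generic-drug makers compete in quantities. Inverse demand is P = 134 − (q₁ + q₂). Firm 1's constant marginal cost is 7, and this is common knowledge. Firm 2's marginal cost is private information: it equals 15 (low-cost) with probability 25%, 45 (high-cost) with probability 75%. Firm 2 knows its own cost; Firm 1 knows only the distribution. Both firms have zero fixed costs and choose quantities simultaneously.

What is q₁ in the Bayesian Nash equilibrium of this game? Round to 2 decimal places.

Firm 2 with cost c maximizes (134 − (q₁+q₂) − c)·q₂, giving q₂(c) = (134 − c − q₁)/2.
E[c₂] = 0.25·15 + 0.75·45 = 37.5
Firm 1's FOC against E[q₂] yields q₁ = (134 − 2·7 + E[c₂])/3 = (134 − 14 + 37.5)/3 = 52.5.

52.50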